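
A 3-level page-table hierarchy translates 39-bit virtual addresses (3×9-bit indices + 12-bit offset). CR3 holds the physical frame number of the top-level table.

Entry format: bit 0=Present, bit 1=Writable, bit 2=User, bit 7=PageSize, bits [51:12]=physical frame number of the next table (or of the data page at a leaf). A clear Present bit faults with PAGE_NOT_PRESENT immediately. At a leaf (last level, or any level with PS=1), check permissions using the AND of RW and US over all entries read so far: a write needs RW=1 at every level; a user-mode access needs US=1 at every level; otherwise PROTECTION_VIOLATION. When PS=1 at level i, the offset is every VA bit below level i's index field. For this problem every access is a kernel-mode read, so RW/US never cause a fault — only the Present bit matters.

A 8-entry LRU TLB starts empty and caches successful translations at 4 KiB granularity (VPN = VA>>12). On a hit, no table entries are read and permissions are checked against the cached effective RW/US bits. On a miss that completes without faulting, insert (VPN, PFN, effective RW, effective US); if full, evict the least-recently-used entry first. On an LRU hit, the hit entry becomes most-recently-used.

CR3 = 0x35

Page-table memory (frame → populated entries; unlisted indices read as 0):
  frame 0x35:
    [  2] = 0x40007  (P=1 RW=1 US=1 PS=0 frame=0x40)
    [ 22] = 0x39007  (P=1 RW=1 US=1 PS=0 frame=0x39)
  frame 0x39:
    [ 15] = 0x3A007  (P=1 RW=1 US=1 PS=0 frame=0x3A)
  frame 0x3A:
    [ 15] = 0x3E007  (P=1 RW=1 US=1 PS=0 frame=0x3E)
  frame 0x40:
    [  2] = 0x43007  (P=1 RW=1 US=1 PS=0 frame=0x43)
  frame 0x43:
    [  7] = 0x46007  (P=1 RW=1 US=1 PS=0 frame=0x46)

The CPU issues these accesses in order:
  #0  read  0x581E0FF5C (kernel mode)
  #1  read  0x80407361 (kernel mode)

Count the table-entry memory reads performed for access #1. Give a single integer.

Walk each access:
#0 VA=0x581E0FF5C (r,kernel):
  [0] read 0x35 idx=22: raw=0x39007 flags P=1 W=1 U=1 S=0
  [1] read 0x39 idx=15: raw=0x3A007 flags P=1 W=1 U=1 S=0
  [2] read 0x3A idx=15: raw=0x3E007 flags P=1 W=1 U=1 S=0
  ✓ 0x3EF5C  — 3 lookups
#1 VA=0x80407361 (r,kernel):
  [0] read 0x35 idx=2: raw=0x40007 flags P=1 W=1 U=1 S=0
  [1] read 0x40 idx=2: raw=0x43007 flags P=1 W=1 U=1 S=0
  [2] read 0x43 idx=7: raw=0x46007 flags P=1 W=1 U=1 S=0
  ✓ 0x46361  — 3 lookups

Entries read for #1: 3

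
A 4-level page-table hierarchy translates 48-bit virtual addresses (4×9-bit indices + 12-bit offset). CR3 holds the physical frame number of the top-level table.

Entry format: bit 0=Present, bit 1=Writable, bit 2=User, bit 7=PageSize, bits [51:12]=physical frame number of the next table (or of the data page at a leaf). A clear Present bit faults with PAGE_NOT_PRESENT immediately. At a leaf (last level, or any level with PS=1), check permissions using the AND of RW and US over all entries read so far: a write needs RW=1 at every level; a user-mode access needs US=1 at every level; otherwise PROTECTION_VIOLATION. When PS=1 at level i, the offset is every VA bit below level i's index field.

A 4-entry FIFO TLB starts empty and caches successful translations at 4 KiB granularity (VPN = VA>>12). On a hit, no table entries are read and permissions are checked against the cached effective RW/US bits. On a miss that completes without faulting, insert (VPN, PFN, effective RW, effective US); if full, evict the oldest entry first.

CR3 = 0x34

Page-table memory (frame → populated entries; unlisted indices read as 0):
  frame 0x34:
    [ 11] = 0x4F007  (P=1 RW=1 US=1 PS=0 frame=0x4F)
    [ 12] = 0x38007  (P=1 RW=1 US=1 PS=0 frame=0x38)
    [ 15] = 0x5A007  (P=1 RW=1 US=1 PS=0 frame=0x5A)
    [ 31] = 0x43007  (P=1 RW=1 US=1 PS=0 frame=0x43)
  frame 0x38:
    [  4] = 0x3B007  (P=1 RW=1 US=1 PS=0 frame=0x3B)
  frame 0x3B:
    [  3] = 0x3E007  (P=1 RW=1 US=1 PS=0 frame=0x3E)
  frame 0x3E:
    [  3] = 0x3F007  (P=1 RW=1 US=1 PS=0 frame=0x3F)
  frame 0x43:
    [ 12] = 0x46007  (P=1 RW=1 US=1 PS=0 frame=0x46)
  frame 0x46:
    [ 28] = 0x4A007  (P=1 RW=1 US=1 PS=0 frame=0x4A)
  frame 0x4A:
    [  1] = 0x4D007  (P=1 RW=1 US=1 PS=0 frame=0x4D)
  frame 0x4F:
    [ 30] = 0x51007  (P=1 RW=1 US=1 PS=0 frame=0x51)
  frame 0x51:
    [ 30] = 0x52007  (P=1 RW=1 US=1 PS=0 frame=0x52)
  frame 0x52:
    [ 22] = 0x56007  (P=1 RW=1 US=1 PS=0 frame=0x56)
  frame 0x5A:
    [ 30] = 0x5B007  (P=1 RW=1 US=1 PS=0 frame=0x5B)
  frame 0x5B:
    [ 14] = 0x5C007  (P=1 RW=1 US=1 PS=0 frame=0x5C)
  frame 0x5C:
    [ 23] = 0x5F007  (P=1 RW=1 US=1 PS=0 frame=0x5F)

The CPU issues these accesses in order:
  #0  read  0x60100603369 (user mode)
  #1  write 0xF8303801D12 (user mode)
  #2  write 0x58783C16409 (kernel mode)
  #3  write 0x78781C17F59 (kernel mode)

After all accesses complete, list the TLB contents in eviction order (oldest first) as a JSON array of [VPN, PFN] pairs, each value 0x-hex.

Walk each access:
#0 VA=0x60100603369 (r,user):
  lvl0: tbl 0x34, slot 12 ⇒ 0x38007 (P1/RW1/US1/PS0)
  lvl1: tbl 0x38, slot 4 ⇒ 0x3B007 (P1/RW1/US1/PS0)
  lvl2: tbl 0x3B, slot 3 ⇒ 0x3E007 (P1/RW1/US1/PS0)
  lvl3: tbl 0x3E, slot 3 ⇒ 0x3F007 (P1/RW1/US1/PS0)
  → PA=0x3F369  (4 entries read)
#1 VA=0xF8303801D12 (w,user):
  lvl0: tbl 0x34, slot 31 ⇒ 0x43007 (P1/RW1/US1/PS0)
  lvl1: tbl 0x43, slot 12 ⇒ 0x46007 (P1/RW1/US1/PS0)
  lvl2: tbl 0x46, slot 28 ⇒ 0x4A007 (P1/RW1/US1/PS0)
  lvl3: tbl 0x4A, slot 1 ⇒ 0x4D007 (P1/RW1/US1/PS0)
  → PA=0x4DD12  (4 entries read)
#2 VA=0x58783C16409 (w,kernel):
  lvl0: tbl 0x34, slot 11 ⇒ 0x4F007 (P1/RW1/US1/PS0)
  lvl1: tbl 0x4F, slot 30 ⇒ 0x51007 (P1/RW1/US1/PS0)
  lvl2: tbl 0x51, slot 30 ⇒ 0x52007 (P1/RW1/US1/PS0)
  lvl3: tbl 0x52, slot 22 ⇒ 0x56007 (P1/RW1/US1/PS0)
  → PA=0x56409  (4 entries read)
#3 VA=0x78781C17F59 (w,kernel):
  lvl0: tbl 0x34, slot 15 ⇒ 0x5A007 (P1/RW1/US1/PS0)
  lvl1: tbl 0x5A, slot 30 ⇒ 0x5B007 (P1/RW1/US1/PS0)
  lvl2: tbl 0x5B, slot 14 ⇒ 0x5C007 (P1/RW1/US1/PS0)
  lvl3: tbl 0x5C, slot 23 ⇒ 0x5F007 (P1/RW1/US1/PS0)
  → PA=0x5FF59  (4 entries read)

TLB: [["0x60100603", "0x3F"], ["0xF8303801", "0x4D"], ["0x58783C16", "0x56"], ["0x78781C17", "0x5F"]]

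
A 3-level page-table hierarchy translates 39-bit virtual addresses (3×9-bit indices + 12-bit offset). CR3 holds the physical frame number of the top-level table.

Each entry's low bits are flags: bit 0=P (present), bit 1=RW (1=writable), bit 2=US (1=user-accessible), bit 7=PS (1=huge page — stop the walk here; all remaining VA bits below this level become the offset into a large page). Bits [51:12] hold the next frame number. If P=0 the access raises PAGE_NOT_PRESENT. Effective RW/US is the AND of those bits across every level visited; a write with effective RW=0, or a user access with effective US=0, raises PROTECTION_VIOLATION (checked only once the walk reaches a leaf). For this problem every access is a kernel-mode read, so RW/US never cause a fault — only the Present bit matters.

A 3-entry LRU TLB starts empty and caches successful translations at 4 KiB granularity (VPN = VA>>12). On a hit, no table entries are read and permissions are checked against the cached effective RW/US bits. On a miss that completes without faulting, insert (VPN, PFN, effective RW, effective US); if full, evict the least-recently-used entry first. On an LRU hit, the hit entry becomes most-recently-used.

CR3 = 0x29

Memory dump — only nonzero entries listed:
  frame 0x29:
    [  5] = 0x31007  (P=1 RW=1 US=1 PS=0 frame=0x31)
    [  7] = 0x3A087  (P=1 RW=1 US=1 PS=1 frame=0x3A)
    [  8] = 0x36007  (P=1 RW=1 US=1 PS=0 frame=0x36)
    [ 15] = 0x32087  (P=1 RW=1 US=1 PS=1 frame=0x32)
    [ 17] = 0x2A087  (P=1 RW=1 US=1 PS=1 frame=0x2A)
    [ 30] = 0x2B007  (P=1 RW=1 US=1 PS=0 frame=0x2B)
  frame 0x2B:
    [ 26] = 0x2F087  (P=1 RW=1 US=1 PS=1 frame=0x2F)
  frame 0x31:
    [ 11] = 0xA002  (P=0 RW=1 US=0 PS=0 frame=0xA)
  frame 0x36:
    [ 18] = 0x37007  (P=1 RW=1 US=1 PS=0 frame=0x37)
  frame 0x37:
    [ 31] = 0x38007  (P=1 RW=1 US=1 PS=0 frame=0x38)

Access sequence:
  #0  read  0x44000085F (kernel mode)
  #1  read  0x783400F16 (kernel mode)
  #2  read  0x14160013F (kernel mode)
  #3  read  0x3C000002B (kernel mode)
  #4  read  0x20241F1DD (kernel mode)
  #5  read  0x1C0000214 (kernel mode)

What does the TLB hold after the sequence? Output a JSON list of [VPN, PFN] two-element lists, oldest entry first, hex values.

Per-access translation:
#0 VA=0x44000085F (r,kernel):
  L0: frame=0x29 idx=17 entry=0x2A087 [P=1 RW=1 US=1 PS=1]
  ⇒ phys 0x2A85F (huge @L0)  [1 reads]
#1 VA=0x783400F16 (r,kernel):
  L0: frame=0x29 idx=30 entry=0x2B007 [P=1 RW=1 US=1 PS=0]
  L1: frame=0x2B idx=26 entry=0x2F087 [P=1 RW=1 US=1 PS=1]
  ⇒ phys 0x2FF16 (huge @L1)  [2 reads]
#2 VA=0x14160013F (r,kernel):
  L0: frame=0x29 idx=5 entry=0x31007 [P=1 RW=1 US=1 PS=0]
  L1: frame=0x31 idx=11 entry=0xA002 [P=0 RW=1 US=0 PS=0]
  → PAGE_NOT_PRESENT  (2 entries read)
#3 VA=0x3C000002B (r,kernel):
  L0: frame=0x29 idx=15 entry=0x32087 [P=1 RW=1 US=1 PS=1]
  ⇒ phys 0x3202B (huge @L0)  [1 reads]
#4 VA=0x20241F1DD (r,kernel):
  L0: frame=0x29 idx=8 entry=0x36007 [P=1 RW=1 US=1 PS=0]
  L1: frame=0x36 idx=18 entry=0x37007 [P=1 RW=1 US=1 PS=0]
  L2: frame=0x37 idx=31 entry=0x38007 [P=1 RW=1 US=1 PS=0]
  ⇒ phys 0x381DD  [3 reads]
#5 VA=0x1C0000214 (r,kernel):
  L0: frame=0x29 idx=7 entry=0x3A087 [P=1 RW=1 US=1 PS=1]
  ⇒ phys 0x3A214 (huge @L0)  [1 reads]

TLB: [["0x3C0000", "0x32"], ["0x20241F", "0x38"], ["0x1C0000", "0x3A"]]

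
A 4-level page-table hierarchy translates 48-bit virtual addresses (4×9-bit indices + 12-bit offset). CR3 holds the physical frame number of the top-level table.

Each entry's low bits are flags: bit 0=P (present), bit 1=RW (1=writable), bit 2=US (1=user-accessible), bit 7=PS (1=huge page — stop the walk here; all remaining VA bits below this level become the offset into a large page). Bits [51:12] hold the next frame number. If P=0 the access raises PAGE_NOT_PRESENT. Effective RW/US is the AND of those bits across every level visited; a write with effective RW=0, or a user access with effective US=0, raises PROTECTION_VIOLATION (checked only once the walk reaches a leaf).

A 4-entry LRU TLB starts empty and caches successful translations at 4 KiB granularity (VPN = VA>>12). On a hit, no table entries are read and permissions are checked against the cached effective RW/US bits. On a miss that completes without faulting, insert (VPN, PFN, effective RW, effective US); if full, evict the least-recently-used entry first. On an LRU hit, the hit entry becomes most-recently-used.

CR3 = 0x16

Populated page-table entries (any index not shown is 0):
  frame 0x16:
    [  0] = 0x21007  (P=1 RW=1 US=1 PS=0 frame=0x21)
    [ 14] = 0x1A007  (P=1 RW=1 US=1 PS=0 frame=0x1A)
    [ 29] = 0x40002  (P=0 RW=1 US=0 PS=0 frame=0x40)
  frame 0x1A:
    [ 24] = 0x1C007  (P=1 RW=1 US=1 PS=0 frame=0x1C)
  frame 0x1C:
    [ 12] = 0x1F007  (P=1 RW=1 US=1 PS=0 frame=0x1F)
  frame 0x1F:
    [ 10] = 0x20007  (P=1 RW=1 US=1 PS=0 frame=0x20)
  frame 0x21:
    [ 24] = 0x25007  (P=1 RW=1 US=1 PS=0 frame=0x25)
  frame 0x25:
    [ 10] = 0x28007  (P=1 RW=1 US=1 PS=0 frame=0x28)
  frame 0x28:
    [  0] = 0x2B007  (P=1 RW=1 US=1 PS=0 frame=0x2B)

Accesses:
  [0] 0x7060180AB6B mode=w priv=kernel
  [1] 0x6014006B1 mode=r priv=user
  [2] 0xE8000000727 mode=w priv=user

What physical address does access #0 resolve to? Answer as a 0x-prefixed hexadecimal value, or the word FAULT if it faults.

Trace:
#0 VA=0x7060180AB6B (w,kernel):
  L0 @0x16[14] → 0x1A007  P=1,RW=1,US=1,PS=0
  L1 @0x1A[24] → 0x1C007  P=1,RW=1,US=1,PS=0
  L2 @0x1C[12] → 0x1F007  P=1,RW=1,US=1,PS=0
  L3 @0x1F[10] → 0x20007  P=1,RW=1,US=1,PS=0
  → PA=0x20B6B  (4 entries read)
#1 VA=0x6014006B1 (r,user):
  L0 @0x16[0] → 0x21007  P=1,RW=1,US=1,PS=0
  L1 @0x21[24] → 0x25007  P=1,RW=1,US=1,PS=0
  L2 @0x25[10] → 0x28007  P=1,RW=1,US=1,PS=0
  L3 @0x28[0] → 0x2B007  P=1,RW=1,US=1,PS=0
  → PA=0x2B6B1  (4 entries read)
#2 VA=0xE8000000727 (w,user):
  L0 @0x16[29] → 0x40002  P=0,RW=1,US=0,PS=0
  → PAGE_NOT_PRESENT  (1 entries read)

Access #0 PA: 0x20B6B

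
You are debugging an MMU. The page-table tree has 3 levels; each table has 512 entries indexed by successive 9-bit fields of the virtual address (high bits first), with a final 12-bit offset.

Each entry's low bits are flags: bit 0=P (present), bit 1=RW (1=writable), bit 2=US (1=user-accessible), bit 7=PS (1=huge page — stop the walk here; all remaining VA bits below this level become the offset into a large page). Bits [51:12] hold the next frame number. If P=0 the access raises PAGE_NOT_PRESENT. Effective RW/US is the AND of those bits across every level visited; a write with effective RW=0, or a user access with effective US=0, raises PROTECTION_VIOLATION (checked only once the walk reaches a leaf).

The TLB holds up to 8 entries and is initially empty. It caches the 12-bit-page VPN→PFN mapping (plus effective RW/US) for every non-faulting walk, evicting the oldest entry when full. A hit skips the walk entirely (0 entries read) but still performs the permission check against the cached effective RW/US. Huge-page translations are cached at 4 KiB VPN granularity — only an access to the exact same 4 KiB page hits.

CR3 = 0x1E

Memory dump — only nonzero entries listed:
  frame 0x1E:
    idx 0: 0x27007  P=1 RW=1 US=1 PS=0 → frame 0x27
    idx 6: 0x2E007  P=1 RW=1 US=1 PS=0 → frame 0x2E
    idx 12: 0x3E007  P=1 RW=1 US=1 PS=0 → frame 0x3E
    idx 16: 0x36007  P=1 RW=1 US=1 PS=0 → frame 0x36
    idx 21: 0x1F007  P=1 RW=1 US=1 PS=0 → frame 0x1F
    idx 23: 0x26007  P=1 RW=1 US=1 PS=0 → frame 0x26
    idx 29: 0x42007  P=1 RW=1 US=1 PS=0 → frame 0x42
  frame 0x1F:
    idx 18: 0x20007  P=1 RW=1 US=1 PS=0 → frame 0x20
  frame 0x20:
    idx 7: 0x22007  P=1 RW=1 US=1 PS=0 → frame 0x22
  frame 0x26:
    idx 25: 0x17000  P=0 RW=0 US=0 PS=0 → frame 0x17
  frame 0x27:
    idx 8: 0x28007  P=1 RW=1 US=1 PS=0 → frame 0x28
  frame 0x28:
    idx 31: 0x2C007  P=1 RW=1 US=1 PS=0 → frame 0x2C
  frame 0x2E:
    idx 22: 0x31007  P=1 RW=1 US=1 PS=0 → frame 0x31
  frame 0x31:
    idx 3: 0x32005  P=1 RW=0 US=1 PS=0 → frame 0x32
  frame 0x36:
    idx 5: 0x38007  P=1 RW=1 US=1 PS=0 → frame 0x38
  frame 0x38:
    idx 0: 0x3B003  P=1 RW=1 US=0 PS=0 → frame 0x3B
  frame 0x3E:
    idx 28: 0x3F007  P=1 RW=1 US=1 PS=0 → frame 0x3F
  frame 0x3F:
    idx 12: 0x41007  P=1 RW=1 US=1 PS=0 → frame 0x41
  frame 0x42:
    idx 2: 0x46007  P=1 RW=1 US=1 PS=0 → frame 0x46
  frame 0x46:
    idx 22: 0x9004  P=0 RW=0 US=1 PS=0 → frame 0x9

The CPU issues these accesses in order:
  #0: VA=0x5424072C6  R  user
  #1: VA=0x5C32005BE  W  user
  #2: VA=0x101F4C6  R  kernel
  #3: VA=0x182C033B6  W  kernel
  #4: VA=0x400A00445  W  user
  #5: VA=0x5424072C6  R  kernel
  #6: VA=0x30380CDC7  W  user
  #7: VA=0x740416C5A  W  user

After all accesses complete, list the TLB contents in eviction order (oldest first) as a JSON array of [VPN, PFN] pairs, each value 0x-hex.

Trace:
#0 VA=0x5424072C6 (r,user):
  [0] read 0x1E idx=21: raw=0x1F007 flags P=1 W=1 U=1 S=0
  [1] read 0x1F idx=18: raw=0x20007 flags P=1 W=1 U=1 S=0
  [2] read 0x20 idx=7: raw=0x22007 flags P=1 W=1 U=1 S=0
  ⇒ phys 0x222C6  [3 reads]
#1 VA=0x5C32005BE (w,user):
  [0] read 0x1E idx=23: raw=0x26007 flags P=1 W=1 U=1 S=0
  [1] read 0x26 idx=25: raw=0x17000 flags P=0 W=0 U=0 S=0
  ⇒ fault: PAGE_NOT_PRESENT  — 2 lookups
#2 VA=0x101F4C6 (r,kernel):
  [0] read 0x1E idx=0: raw=0x27007 flags P=1 W=1 U=1 S=0
  [1] read 0x27 idx=8: raw=0x28007 flags P=1 W=1 U=1 S=0
  [2] read 0x28 idx=31: raw=0x2C007 flags P=1 W=1 U=1 S=0
  ⇒ phys 0x2C4C6  [3 reads]
#3 VA=0x182C033B6 (w,kernel):
  [0] read 0x1E idx=6: raw=0x2E007 flags P=1 W=1 U=1 S=0
  [1] read 0x2E idx=22: raw=0x31007 flags P=1 W=1 U=1 S=0
  [2] read 0x31 idx=3: raw=0x32005 flags P=1 W=0 U=1 S=0
  ⇒ fault: PROTECTION_VIOLATION  — 3 lookups
#4 VA=0x400A00445 (w,user):
  [0] read 0x1E idx=16: raw=0x36007 flags P=1 W=1 U=1 S=0
  [1] read 0x36 idx=5: raw=0x38007 flags P=1 W=1 U=1 S=0
  [2] read 0x38 idx=0: raw=0x3B003 flags P=1 W=1 U=0 S=0
  ⇒ fault: PROTECTION_VIOLATION  — 3 lookups
#5 VA=0x5424072C6 (r,kernel):
  TLB hit vpn=0x542407 → PA=0x222C6
#6 VA=0x30380CDC7 (w,user):
  [0] read 0x1E idx=12: raw=0x3E007 flags P=1 W=1 U=1 S=0
  [1] read 0x3E idx=28: raw=0x3F007 flags P=1 W=1 U=1 S=0
  [2] read 0x3F idx=12: raw=0x41007 flags P=1 W=1 U=1 S=0
  ⇒ phys 0x41DC7  [3 reads]
#7 VA=0x740416C5A (w,user):
  [0] read 0x1E idx=29: raw=0x42007 flags P=1 W=1 U=1 S=0
  [1] read 0x42 idx=2: raw=0x46007 flags P=1 W=1 U=1 S=0
  [2] read 0x46 idx=22: raw=0x9004 flags P=0 W=0 U=1 S=0
  ⇒ fault: PAGE_NOT_PRESENT  — 3 lookups

TLB: [["0x542407", "0x22"], ["0x101F", "0x2C"], ["0x30380C", "0x41"]]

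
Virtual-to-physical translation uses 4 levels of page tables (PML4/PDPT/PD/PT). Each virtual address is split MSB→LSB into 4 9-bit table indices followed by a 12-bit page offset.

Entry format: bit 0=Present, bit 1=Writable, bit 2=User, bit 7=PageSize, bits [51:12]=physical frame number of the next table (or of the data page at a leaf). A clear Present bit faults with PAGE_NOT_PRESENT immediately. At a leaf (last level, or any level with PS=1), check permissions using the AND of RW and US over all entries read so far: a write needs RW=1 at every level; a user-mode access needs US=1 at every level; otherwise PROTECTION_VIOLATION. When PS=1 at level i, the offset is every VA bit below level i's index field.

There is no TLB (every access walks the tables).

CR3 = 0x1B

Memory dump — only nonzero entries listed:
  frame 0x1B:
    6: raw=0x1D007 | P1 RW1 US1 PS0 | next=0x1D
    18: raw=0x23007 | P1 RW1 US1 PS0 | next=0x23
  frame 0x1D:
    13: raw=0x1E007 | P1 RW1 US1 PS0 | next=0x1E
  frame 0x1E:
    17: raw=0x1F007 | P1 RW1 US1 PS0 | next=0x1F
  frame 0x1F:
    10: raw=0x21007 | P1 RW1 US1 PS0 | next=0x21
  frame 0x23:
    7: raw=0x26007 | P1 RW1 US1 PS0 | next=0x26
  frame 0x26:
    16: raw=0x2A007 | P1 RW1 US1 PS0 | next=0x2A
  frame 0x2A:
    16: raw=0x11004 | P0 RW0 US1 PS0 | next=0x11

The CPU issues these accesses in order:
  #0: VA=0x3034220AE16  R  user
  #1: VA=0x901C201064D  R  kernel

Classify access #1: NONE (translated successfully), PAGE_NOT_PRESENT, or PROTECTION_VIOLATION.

Trace:
#0 VA=0x3034220AE16 (r,user):
  lvl0: tbl 0x1B, slot 6 ⇒ 0x1D007 (P1/RW1/US1/PS0)
  lvl1: tbl 0x1D, slot 13 ⇒ 0x1E007 (P1/RW1/US1/PS0)
  lvl2: tbl 0x1E, slot 17 ⇒ 0x1F007 (P1/RW1/US1/PS0)
  lvl3: tbl 0x1F, slot 10 ⇒ 0x21007 (P1/RW1/US1/PS0)
  ⇒ phys 0x21E16  [4 reads]
#1 VA=0x901C201064D (r,kernel):
  lvl0: tbl 0x1B, slot 18 ⇒ 0x23007 (P1/RW1/US1/PS0)
  lvl1: tbl 0x23, slot 7 ⇒ 0x26007 (P1/RW1/US1/PS0)
  lvl2: tbl 0x26, slot 16 ⇒ 0x2A007 (P1/RW1/US1/PS0)
  lvl3: tbl 0x2A, slot 16 ⇒ 0x11004 (P0/RW0/US1/PS0)
  ✗ PAGE_NOT_PRESENT  [4 reads]

Access #1 fault: PAGE_NOT_PRESENT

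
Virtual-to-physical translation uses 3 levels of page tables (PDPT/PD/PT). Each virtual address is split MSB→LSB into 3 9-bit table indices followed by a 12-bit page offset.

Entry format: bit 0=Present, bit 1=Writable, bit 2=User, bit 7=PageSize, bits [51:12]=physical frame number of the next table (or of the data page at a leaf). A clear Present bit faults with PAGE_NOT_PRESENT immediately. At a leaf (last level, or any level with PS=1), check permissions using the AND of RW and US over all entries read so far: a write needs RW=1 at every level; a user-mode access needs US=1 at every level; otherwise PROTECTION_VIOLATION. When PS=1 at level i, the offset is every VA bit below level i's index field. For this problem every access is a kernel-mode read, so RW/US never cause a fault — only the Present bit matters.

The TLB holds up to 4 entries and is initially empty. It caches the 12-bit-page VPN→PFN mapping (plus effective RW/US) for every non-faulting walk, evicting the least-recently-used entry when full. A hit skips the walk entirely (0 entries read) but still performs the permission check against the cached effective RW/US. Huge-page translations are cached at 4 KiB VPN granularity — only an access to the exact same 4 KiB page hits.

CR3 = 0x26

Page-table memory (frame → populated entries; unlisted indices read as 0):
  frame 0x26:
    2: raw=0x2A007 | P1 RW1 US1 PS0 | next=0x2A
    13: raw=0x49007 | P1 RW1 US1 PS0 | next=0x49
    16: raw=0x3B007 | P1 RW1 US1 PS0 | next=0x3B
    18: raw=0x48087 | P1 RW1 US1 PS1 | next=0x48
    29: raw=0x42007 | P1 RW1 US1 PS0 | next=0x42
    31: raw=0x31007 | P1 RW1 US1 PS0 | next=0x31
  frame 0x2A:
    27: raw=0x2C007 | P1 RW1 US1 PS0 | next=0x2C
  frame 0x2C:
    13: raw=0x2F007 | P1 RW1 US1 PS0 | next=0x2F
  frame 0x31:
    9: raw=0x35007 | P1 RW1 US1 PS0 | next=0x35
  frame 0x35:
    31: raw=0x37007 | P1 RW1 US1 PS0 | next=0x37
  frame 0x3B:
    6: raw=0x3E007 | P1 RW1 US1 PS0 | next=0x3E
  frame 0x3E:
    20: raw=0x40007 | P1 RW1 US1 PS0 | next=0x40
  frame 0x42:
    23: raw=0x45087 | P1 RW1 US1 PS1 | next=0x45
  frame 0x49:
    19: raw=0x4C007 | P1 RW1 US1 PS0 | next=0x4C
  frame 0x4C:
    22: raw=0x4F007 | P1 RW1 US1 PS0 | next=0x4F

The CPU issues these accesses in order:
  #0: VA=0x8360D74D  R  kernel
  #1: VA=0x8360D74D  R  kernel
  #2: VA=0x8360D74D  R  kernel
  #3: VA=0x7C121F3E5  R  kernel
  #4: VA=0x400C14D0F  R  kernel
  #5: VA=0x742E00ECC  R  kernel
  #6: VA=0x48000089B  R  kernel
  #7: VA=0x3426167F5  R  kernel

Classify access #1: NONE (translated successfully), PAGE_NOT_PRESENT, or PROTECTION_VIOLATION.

Per-access translation:
#0 VA=0x8360D74D (r,kernel):
  lvl0: tbl 0x26, slot 2 ⇒ 0x2A007 (P1/RW1/US1/PS0)
  lvl1: tbl 0x2A, slot 27 ⇒ 0x2C007 (P1/RW1/US1/PS0)
  lvl2: tbl 0x2C, slot 13 ⇒ 0x2F007 (P1/RW1/US1/PS0)
  → PA=0x2F74D  (3 entries read)
#1 VA=0x8360D74D (r,kernel):
  TLB hit vpn=0x8360D → PA=0x2F74D
#2 VA=0x8360D74D (r,kernel):
  TLB hit vpn=0x8360D → PA=0x2F74D
#3 VA=0x7C121F3E5 (r,kernel):
  lvl0: tbl 0x26, slot 31 ⇒ 0x31007 (P1/RW1/US1/PS0)
  lvl1: tbl 0x31, slot 9 ⇒ 0x35007 (P1/RW1/US1/PS0)
  lvl2: tbl 0x35, slot 31 ⇒ 0x37007 (P1/RW1/US1/PS0)
  → PA=0x373E5  (3 entries read)
#4 VA=0x400C14D0F (r,kernel):
  lvl0: tbl 0x26, slot 16 ⇒ 0x3B007 (P1/RW1/US1/PS0)
  lvl1: tbl 0x3B, slot 6 ⇒ 0x3E007 (P1/RW1/US1/PS0)
  lvl2: tbl 0x3E, slot 20 ⇒ 0x40007 (P1/RW1/US1/PS0)
  → PA=0x40D0F  (3 entries read)
#5 VA=0x742E00ECC (r,kernel):
  lvl0: tbl 0x26, slot 29 ⇒ 0x42007 (P1/RW1/US1/PS0)
  lvl1: tbl 0x42, slot 23 ⇒ 0x45087 (P1/RW1/US1/PS1)
  → PA=0x45ECC (huge @L1)  (2 entries read)
#6 VA=0x48000089B (r,kernel):
  lvl0: tbl 0x26, slot 18 ⇒ 0x48087 (P1/RW1/US1/PS1)
  → PA=0x4889B (huge @L0)  (1 entries read)
#7 VA=0x3426167F5 (r,kernel):
  lvl0: tbl 0x26, slot 13 ⇒ 0x49007 (P1/RW1/US1/PS0)
  lvl1: tbl 0x49, slot 19 ⇒ 0x4C007 (P1/RW1/US1/PS0)
  lvl2: tbl 0x4C, slot 22 ⇒ 0x4F007 (P1/RW1/US1/PS0)
  → PA=0x4F7F5  (3 entries read)

Access #1 fault: NONE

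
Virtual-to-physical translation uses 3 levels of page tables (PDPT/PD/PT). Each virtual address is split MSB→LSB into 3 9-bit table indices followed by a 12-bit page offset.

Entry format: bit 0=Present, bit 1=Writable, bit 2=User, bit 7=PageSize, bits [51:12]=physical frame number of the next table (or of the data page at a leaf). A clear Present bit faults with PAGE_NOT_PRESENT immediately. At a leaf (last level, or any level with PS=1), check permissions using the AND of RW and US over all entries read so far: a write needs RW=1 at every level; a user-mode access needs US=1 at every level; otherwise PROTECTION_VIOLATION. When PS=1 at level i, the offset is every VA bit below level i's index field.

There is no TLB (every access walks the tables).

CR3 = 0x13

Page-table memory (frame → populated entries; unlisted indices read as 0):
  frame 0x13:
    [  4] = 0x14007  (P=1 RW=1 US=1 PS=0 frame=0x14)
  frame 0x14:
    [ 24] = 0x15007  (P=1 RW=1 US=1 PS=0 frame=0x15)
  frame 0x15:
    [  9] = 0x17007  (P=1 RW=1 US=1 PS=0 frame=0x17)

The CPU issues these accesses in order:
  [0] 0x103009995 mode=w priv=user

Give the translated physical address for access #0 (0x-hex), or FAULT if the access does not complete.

Walk each access:
#0 VA=0x103009995 (w,user):
  [0] read 0x13 idx=4: raw=0x14007 flags P=1 W=1 U=1 S=0
  [1] read 0x14 idx=24: raw=0x15007 flags P=1 W=1 U=1 S=0
  [2] read 0x15 idx=9: raw=0x17007 flags P=1 W=1 U=1 S=0
  ⇒ phys 0x17995  [3 reads]

Access #0 PA: 0x17995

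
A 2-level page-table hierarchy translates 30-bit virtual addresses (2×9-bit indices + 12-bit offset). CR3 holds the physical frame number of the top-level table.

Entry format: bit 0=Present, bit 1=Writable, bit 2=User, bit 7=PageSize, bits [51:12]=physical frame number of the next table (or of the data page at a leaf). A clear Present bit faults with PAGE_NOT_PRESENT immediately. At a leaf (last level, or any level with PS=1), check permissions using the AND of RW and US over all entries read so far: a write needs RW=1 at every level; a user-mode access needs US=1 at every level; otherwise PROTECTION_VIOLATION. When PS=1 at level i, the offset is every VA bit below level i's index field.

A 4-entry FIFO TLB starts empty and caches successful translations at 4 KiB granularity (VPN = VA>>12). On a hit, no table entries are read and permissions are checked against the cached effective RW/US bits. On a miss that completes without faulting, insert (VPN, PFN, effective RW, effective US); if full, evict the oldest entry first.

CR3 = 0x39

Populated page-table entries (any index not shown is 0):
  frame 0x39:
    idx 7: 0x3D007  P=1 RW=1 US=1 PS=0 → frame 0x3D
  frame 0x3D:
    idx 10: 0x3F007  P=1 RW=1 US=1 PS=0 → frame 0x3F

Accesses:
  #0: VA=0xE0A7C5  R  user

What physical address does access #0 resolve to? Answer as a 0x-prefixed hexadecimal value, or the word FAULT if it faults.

Per-access translation:
#0 VA=0xE0A7C5 (r,user):
  [0] read 0x39 idx=7: raw=0x3D007 flags P=1 W=1 U=1 S=0
  [1] read 0x3D idx=10: raw=0x3F007 flags P=1 W=1 U=1 S=0
  → PA=0x3F7C5  (2 entries read)

Access #0 PA: 0x3F7C5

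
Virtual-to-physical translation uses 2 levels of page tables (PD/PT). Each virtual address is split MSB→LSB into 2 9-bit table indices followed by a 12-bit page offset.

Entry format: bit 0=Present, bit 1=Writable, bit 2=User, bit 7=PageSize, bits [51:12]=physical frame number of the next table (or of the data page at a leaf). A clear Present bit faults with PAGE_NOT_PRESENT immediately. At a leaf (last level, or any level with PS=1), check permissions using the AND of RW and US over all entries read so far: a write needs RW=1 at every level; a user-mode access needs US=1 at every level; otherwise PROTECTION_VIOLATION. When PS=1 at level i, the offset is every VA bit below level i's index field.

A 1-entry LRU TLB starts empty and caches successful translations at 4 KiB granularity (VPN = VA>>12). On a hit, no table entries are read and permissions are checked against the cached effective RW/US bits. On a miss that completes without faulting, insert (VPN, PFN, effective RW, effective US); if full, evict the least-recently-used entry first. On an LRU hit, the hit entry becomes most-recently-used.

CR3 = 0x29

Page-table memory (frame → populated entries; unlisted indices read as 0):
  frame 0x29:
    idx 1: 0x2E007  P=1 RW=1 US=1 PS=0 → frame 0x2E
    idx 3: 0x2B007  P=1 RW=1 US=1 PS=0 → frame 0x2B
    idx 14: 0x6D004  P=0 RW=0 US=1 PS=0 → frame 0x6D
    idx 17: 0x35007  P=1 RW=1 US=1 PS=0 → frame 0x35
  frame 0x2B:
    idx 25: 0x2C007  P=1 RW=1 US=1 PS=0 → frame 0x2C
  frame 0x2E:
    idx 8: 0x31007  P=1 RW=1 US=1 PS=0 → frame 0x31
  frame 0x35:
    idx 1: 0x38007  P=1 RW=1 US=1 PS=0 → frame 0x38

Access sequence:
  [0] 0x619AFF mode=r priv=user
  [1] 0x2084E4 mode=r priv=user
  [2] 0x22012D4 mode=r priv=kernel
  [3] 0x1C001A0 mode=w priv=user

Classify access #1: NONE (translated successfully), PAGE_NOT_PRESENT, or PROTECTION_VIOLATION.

Walk each access:
#0 VA=0x619AFF (r,user):
  L0: frame=0x29 idx=3 entry=0x2B007 [P=1 RW=1 US=1 PS=0]
  L1: frame=0x2B idx=25 entry=0x2C007 [P=1 RW=1 US=1 PS=0]
  ✓ 0x2CAFF  — 2 lookups
#1 VA=0x2084E4 (r,user):
  L0: frame=0x29 idx=1 entry=0x2E007 [P=1 RW=1 US=1 PS=0]
  L1: frame=0x2E idx=8 entry=0x31007 [P=1 RW=1 US=1 PS=0]
  ✓ 0x314E4  — 2 lookups
#2 VA=0x22012D4 (r,kernel):
  L0: frame=0x29 idx=17 entry=0x35007 [P=1 RW=1 US=1 PS=0]
  L1: frame=0x35 idx=1 entry=0x38007 [P=1 RW=1 US=1 PS=0]
  ✓ 0x382D4  — 2 lookups
#3 VA=0x1C001A0 (w,user):
  L0: frame=0x29 idx=14 entry=0x6D004 [P=0 RW=0 US=1 PS=0]
  ⇒ fault: PAGE_NOT_PRESENT  — 1 lookups

Access #1 fault: NONE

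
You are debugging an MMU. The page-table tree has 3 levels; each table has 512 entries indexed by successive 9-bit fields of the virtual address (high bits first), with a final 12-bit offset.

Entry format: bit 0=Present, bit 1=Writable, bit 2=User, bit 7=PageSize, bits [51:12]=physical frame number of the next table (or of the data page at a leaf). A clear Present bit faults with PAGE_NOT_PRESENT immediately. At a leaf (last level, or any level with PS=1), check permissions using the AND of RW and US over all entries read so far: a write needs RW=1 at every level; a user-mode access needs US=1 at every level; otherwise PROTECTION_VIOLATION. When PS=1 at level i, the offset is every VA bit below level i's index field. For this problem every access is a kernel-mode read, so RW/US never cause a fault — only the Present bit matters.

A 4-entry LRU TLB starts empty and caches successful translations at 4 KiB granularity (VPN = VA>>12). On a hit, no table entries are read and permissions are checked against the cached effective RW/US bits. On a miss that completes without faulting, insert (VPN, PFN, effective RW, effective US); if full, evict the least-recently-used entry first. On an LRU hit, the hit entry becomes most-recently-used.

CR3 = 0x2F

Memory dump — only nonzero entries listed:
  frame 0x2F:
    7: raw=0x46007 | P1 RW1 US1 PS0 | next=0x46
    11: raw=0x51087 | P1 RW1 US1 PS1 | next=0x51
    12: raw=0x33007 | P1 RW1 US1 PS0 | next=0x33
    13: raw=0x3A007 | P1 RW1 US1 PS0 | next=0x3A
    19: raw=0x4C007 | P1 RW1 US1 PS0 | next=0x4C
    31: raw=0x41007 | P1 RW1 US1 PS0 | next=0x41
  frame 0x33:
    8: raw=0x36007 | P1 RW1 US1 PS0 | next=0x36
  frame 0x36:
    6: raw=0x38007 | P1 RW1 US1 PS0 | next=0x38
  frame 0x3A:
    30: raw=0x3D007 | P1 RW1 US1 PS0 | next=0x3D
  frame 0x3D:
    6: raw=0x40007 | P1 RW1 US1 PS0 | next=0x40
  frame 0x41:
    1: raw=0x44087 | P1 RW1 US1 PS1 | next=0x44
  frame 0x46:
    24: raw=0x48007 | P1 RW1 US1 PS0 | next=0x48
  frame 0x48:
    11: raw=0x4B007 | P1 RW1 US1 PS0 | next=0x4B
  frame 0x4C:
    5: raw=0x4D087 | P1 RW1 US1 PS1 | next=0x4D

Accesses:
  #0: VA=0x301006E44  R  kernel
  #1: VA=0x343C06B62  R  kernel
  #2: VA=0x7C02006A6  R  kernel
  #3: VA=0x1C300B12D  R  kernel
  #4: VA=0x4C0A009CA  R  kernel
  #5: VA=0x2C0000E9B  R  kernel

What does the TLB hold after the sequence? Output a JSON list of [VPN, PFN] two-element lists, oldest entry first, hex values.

Walk each access:
#0 VA=0x301006E44 (r,kernel):
  L0: frame=0x2F idx=12 entry=0x33007 [P=1 RW=1 US=1 PS=0]
  L1: frame=0x33 idx=8 entry=0x36007 [P=1 RW=1 US=1 PS=0]
  L2: frame=0x36 idx=6 entry=0x38007 [P=1 RW=1 US=1 PS=0]
  → PA=0x38E44  (3 entries read)
#1 VA=0x343C06B62 (r,kernel):
  L0: frame=0x2F idx=13 entry=0x3A007 [P=1 RW=1 US=1 PS=0]
  L1: frame=0x3A idx=30 entry=0x3D007 [P=1 RW=1 US=1 PS=0]
  L2: frame=0x3D idx=6 entry=0x40007 [P=1 RW=1 US=1 PS=0]
  → PA=0x40B62  (3 entries read)
#2 VA=0x7C02006A6 (r,kernel):
  L0: frame=0x2F idx=31 entry=0x41007 [P=1 RW=1 US=1 PS=0]
  L1: frame=0x41 idx=1 entry=0x44087 [P=1 RW=1 US=1 PS=1]
  → PA=0x446A6 (huge @L1)  (2 entries read)
#3 VA=0x1C300B12D (r,kernel):
  L0: frame=0x2F idx=7 entry=0x46007 [P=1 RW=1 US=1 PS=0]
  L1: frame=0x46 idx=24 entry=0x48007 [P=1 RW=1 US=1 PS=0]
  L2: frame=0x48 idx=11 entry=0x4B007 [P=1 RW=1 US=1 PS=0]
  → PA=0x4B12D  (3 entries read)
#4 VA=0x4C0A009CA (r,kernel):
  L0: frame=0x2F idx=19 entry=0x4C007 [P=1 RW=1 US=1 PS=0]
  L1: frame=0x4C idx=5 entry=0x4D087 [P=1 RW=1 US=1 PS=1]
  → PA=0x4D9CA (huge @L1)  (2 entries read)
#5 VA=0x2C0000E9B (r,kernel):
  L0: frame=0x2F idx=11 entry=0x51087 [P=1 RW=1 US=1 PS=1]
  → PA=0x51E9B (huge @L0)  (1 entries read)

TLB: [["0x7C0200", "0x44"], ["0x1C300B", "0x4B"], ["0x4C0A00", "0x4D"], ["0x2C0000", "0x51"]]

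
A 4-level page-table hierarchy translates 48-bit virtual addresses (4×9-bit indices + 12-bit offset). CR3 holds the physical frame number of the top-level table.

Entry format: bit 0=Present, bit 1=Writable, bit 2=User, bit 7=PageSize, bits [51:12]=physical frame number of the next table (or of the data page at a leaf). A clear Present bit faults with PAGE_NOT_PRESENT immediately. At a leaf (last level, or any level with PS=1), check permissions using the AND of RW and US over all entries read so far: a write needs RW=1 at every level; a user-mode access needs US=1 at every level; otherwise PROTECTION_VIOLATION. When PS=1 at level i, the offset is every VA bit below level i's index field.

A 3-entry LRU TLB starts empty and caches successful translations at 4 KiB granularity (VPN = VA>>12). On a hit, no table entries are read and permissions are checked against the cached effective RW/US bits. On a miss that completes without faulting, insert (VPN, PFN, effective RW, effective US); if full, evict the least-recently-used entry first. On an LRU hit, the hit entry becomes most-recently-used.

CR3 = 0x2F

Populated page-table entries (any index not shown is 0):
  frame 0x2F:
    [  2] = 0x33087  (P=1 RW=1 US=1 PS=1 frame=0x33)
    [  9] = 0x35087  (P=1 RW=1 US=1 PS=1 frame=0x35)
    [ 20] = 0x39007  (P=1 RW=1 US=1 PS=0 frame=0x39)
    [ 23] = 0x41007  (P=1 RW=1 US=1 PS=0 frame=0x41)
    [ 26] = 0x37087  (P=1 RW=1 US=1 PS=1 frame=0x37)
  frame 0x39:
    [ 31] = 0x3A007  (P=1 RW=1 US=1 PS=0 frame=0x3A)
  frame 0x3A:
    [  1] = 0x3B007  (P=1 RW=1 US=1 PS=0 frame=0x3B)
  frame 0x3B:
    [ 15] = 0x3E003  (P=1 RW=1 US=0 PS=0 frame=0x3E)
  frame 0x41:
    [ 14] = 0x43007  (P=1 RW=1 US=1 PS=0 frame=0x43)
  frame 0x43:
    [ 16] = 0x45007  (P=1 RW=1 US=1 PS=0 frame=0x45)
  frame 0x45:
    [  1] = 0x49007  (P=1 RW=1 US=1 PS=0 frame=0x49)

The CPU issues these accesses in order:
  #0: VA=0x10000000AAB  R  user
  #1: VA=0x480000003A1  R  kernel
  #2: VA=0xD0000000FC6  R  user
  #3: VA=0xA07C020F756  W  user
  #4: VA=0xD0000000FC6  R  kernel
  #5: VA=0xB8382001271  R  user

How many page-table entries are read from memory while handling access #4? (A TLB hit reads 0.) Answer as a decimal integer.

Walk each access:
#0 VA=0x10000000AAB (r,user):
  lvl0: tbl 0x2F, slot 2 ⇒ 0x33087 (P1/RW1/US1/PS1)
  ⇒ phys 0x33AAB (huge @L0)  [1 reads]
#1 VA=0x480000003A1 (r,kernel):
  lvl0: tbl 0x2F, slot 9 ⇒ 0x35087 (P1/RW1/US1/PS1)
  ⇒ phys 0x353A1 (huge @L0)  [1 reads]
#2 VA=0xD0000000FC6 (r,user):
  lvl0: tbl 0x2F, slot 26 ⇒ 0x37087 (P1/RW1/US1/PS1)
  ⇒ phys 0x37FC6 (huge @L0)  [1 reads]
#3 VA=0xA07C020F756 (w,user):
  lvl0: tbl 0x2F, slot 20 ⇒ 0x39007 (P1/RW1/US1/PS0)
  lvl1: tbl 0x39, slot 31 ⇒ 0x3A007 (P1/RW1/US1/PS0)
  lvl2: tbl 0x3A, slot 1 ⇒ 0x3B007 (P1/RW1/US1/PS0)
  lvl3: tbl 0x3B, slot 15 ⇒ 0x3E003 (P1/RW1/US0/PS0)
  → PROTECTION_VIOLATION  (4 entries read)
#4 VA=0xD0000000FC6 (r,kernel):
  TLB hit vpn=0xD0000000 → PA=0x37FC6
#5 VA=0xB8382001271 (r,user):
  lvl0: tbl 0x2F, slot 23 ⇒ 0x41007 (P1/RW1/US1/PS0)
  lvl1: tbl 0x41, slot 14 ⇒ 0x43007 (P1/RW1/US1/PS0)
  lvl2: tbl 0x43, slot 16 ⇒ 0x45007 (P1/RW1/US1/PS0)
  lvl3: tbl 0x45, slot 1 ⇒ 0x49007 (P1/RW1/US1/PS0)
  ⇒ phys 0x49271  [4 reads]

Entries read for #4: 0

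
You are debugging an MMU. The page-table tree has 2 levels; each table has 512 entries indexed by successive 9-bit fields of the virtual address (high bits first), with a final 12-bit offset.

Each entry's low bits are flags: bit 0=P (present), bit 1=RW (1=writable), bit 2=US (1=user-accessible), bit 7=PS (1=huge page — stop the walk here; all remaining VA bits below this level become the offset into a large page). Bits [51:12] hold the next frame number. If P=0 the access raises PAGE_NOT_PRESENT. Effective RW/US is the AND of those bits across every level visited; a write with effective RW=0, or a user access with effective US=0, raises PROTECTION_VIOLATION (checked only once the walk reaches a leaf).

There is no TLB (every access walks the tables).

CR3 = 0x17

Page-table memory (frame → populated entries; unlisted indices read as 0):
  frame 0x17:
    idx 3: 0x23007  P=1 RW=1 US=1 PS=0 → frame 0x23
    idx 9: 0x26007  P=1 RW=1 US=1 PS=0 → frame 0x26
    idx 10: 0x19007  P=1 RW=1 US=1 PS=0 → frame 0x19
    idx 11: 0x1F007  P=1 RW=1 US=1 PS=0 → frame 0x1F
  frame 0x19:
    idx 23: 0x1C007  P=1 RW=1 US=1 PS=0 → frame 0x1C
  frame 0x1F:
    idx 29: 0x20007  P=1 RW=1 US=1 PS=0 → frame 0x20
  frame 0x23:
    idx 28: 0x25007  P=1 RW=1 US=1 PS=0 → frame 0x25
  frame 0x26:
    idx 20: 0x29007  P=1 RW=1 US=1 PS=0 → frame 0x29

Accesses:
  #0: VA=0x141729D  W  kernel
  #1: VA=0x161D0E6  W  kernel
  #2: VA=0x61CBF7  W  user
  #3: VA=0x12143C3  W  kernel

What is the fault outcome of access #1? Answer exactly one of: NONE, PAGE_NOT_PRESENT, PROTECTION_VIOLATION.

Trace:
#0 VA=0x141729D (w,kernel):
  [0] read 0x17 idx=10: raw=0x19007 flags P=1 W=1 U=1 S=0
  [1] read 0x19 idx=23: raw=0x1C007 flags P=1 W=1 U=1 S=0
  ✓ 0x1C29D  — 2 lookups
#1 VA=0x161D0E6 (w,kernel):
  [0] read 0x17 idx=11: raw=0x1F007 flags P=1 W=1 U=1 S=0
  [1] read 0x1F idx=29: raw=0x20007 flags P=1 W=1 U=1 S=0
  ✓ 0x200E6  — 2 lookups
#2 VA=0x61CBF7 (w,user):
  [0] read 0x17 idx=3: raw=0x23007 flags P=1 W=1 U=1 S=0
  [1] read 0x23 idx=28: raw=0x25007 flags P=1 W=1 U=1 S=0
  ✓ 0x25BF7  — 2 lookups
#3 VA=0x12143C3 (w,kernel):
  [0] read 0x17 idx=9: raw=0x26007 flags P=1 W=1 U=1 S=0
  [1] read 0x26 idx=20: raw=0x29007 flags P=1 W=1 U=1 S=0
  ✓ 0x293C3  — 2 lookups

Access #1 fault: NONE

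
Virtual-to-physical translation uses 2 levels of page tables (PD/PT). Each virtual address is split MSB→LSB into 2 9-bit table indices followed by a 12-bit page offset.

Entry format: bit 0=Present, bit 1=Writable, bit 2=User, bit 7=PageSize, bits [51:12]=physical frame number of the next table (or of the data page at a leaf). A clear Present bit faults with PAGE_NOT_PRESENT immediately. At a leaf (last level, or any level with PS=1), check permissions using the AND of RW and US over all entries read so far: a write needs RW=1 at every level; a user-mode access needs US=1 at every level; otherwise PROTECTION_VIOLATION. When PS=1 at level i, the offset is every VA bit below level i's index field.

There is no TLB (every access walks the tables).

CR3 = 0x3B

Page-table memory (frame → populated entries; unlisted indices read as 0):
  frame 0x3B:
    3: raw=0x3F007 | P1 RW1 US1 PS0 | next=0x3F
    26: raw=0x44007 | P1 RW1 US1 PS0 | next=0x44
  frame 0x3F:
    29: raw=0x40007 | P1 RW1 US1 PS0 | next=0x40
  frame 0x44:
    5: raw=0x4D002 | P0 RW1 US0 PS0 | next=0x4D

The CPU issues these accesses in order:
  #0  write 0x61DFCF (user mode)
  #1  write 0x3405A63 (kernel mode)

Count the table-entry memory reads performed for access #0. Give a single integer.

Per-access translation:
#0 VA=0x61DFCF (w,user):
  L0 @0x3B[3] → 0x3F007  P=1,RW=1,US=1,PS=0
  L1 @0x3F[29] → 0x40007  P=1,RW=1,US=1,PS=0
  ✓ 0x40FCF  — 2 lookups
#1 VA=0x3405A63 (w,kernel):
  L0 @0x3B[26] → 0x44007  P=1,RW=1,US=1,PS=0
  L1 @0x44[5] → 0x4D002  P=0,RW=1,US=0,PS=0
  ✗ PAGE_NOT_PRESENT  [2 reads]

Entries read for #0: 2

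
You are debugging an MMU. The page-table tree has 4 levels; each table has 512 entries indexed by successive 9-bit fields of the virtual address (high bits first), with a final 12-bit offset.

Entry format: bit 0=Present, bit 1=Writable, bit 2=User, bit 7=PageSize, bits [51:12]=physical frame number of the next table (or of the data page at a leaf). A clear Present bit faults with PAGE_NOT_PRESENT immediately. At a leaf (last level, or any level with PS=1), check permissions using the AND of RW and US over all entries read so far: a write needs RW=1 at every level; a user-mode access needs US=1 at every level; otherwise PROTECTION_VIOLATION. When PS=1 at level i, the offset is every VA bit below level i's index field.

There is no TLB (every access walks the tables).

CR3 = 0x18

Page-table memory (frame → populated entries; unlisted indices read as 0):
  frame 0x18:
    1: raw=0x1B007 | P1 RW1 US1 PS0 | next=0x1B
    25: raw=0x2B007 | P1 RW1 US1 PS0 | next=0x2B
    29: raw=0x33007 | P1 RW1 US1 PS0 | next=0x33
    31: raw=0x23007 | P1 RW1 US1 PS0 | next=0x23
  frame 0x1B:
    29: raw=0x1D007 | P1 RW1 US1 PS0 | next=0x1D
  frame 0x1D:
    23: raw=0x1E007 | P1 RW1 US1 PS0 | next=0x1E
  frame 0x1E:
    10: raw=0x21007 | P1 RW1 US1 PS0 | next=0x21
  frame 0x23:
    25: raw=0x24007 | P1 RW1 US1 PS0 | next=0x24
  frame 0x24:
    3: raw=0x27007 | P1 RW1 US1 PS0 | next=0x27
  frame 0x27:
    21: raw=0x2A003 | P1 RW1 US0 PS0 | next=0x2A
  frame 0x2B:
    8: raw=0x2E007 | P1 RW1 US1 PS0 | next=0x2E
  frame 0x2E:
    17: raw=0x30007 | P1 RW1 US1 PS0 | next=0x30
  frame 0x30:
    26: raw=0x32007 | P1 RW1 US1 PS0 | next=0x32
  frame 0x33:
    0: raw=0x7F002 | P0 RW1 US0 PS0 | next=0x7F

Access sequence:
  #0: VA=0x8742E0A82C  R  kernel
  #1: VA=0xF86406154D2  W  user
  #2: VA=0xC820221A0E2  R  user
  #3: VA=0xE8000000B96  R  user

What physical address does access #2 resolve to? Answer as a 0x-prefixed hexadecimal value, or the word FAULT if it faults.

Walk each access:
#0 VA=0x8742E0A82C (r,kernel):
  L0: frame=0x18 idx=1 entry=0x1B007 [P=1 RW=1 US=1 PS=0]
  L1: frame=0x1B idx=29 entry=0x1D007 [P=1 RW=1 US=1 PS=0]
  L2: frame=0x1D idx=23 entry=0x1E007 [P=1 RW=1 US=1 PS=0]
  L3: frame=0x1E idx=10 entry=0x21007 [P=1 RW=1 US=1 PS=0]
  ⇒ phys 0x2182C  [4 reads]
#1 VA=0xF86406154D2 (w,user):
  L0: frame=0x18 idx=31 entry=0x23007 [P=1 RW=1 US=1 PS=0]
  L1: frame=0x23 idx=25 entry=0x24007 [P=1 RW=1 US=1 PS=0]
  L2: frame=0x24 idx=3 entry=0x27007 [P=1 RW=1 US=1 PS=0]
  L3: frame=0x27 idx=21 entry=0x2A003 [P=1 RW=1 US=0 PS=0]
  → PROTECTION_VIOLATION  (4 entries read)
#2 VA=0xC820221A0E2 (r,user):
  L0: frame=0x18 idx=25 entry=0x2B007 [P=1 RW=1 US=1 PS=0]
  L1: frame=0x2B idx=8 entry=0x2E007 [P=1 RW=1 US=1 PS=0]
  L2: frame=0x2E idx=17 entry=0x30007 [P=1 RW=1 US=1 PS=0]
  L3: frame=0x30 idx=26 entry=0x32007 [P=1 RW=1 US=1 PS=0]
  ⇒ phys 0x320E2  [4 reads]
#3 VA=0xE8000000B96 (r,user):
  L0: frame=0x18 idx=29 entry=0x33007 [P=1 RW=1 US=1 PS=0]
  L1: frame=0x33 idx=0 entry=0x7F002 [P=0 RW=1 US=0 PS=0]
  → PAGE_NOT_PRESENT  (2 entries read)

Access #2 PA: 0x320E2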